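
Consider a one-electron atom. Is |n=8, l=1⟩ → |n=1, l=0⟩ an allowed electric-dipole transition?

allowed

l: 1 → 0 (Δl = -1). Δl = ±1 ok.
All E1 selection rules are satisfied.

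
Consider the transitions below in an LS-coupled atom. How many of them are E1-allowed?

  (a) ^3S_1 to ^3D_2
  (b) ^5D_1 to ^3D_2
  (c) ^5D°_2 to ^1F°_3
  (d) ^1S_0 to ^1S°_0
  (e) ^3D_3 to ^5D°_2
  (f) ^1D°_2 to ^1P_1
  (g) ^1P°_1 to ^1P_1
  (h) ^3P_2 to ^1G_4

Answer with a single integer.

(a) forbidden (parity, ΔL fail)
(b) forbidden (parity, ΔS fail)
(c) forbidden (parity, ΔS fail)
(d) forbidden (ΔL, ΔJ fail)
(e) forbidden (ΔS fails)
(f) allowed
(g) allowed
(h) forbidden (parity, ΔS, ΔL, ΔJ fail)
Total allowed: 2 of 8.

2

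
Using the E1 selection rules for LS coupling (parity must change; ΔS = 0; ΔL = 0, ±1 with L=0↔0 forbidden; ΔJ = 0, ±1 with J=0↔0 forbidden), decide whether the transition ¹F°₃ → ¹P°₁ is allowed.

ΔL = 0, ±1 (not L=0↔0): L: 3 → 1, ΔL = -2 — fails.
ΔJ = 0, ±1 (not J=0↔0): J: 3 → 1, ΔJ = -2 — fails.
ΔS = 0: S: 0 → 0 — ok.
Parity must change: odd → odd — fails.
Rule(s) violated: parity, ΔL, ΔJ.

forbidden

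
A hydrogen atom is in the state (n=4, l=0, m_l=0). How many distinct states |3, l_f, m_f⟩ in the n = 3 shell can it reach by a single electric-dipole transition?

3

E1 requires Δl = ±1, so l_f ∈ {-1, 1}; with 0 ≤ l_f ≤ n_f−1 = 2, the allowed l_f values are {1}.
For l_f = 1: m_f ∈ {m_i−1, m_i, m_i+1} ∩ [−1, 1] = {-1, 0, 1} → 3 states.
Total: 3.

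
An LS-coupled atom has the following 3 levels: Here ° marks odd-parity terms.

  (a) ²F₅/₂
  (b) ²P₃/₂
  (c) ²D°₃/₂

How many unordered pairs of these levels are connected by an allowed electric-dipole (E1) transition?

(a)–(b): forbidden (parity, ΔL).
(a)–(c): allowed.
(b)–(c): allowed.
Allowed pairs: 2 of 3.

2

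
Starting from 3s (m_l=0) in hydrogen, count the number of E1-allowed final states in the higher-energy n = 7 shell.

3

E1 requires Δl = ±1, so l_f ∈ {-1, 1}; with 0 ≤ l_f ≤ n_f−1 = 6, the allowed l_f values are {1}.
For l_f = 1: m_f ∈ {m_i−1, m_i, m_i+1} ∩ [−1, 1] = {-1, 0, 1} → 3 states.
Total: 3.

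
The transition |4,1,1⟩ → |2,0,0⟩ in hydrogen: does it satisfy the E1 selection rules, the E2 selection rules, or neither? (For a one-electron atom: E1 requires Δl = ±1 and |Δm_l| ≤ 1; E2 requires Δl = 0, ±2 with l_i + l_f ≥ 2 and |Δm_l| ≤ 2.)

Δl = 0 − 1 = -1; l_i + l_f = 1.
Δm_l = -1.
E1 (Δl = ±1, |Δm_l| ≤ 1): satisfied.
E2 (Δl = 0,±2, l_i+l_f ≥ 2, |Δm_l| ≤ 2): not satisfied.

E1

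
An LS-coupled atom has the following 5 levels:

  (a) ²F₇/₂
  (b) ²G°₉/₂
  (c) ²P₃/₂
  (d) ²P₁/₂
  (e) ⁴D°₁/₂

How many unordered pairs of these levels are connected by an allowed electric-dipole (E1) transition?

(a)–(b): allowed.
(a)–(c): forbidden (parity, ΔL, ΔJ).
(a)–(d): forbidden (parity, ΔL, ΔJ).
(a)–(e): forbidden (ΔS, ΔJ).
(b)–(c): forbidden (ΔL, ΔJ).
(b)–(d): forbidden (ΔL, ΔJ).
(b)–(e): forbidden (parity, ΔS, ΔL, ΔJ).
(c)–(d): forbidden (parity).
(c)–(e): forbidden (ΔS).
(d)–(e): forbidden (ΔS).
Allowed pairs: 1 of 10.

1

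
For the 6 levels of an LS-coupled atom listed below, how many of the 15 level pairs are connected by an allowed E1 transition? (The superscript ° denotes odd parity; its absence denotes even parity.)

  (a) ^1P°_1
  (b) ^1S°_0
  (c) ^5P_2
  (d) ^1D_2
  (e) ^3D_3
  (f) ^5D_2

1

(a)–(b): forbidden (parity).
(a)–(c): forbidden (ΔS).
(a)–(d): allowed.
(a)–(e): forbidden (ΔS, ΔJ).
(a)–(f): forbidden (ΔS).
(b)–(c): forbidden (ΔS, ΔJ).
(b)–(d): forbidden (ΔL, ΔJ).
(b)–(e): forbidden (ΔS, ΔL, ΔJ).
(b)–(f): forbidden (ΔS, ΔL, ΔJ).
(c)–(d): forbidden (parity, ΔS).
(c)–(e): forbidden (parity, ΔS).
(c)–(f): forbidden (parity).
(d)–(e): forbidden (parity, ΔS).
(d)–(f): forbidden (parity, ΔS).
(e)–(f): forbidden (parity, ΔS).
Allowed pairs: 1 of 15.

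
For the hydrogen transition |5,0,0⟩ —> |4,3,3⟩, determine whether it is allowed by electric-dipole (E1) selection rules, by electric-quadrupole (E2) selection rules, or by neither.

neither

Δl = 3 − 0 = +3; l_i + l_f = 3.
Δm_l = +3.
E1 (Δl = ±1, |Δm_l| ≤ 1): not satisfied.
E2 (Δl = 0,±2, l_i+l_f ≥ 2, |Δm_l| ≤ 2): not satisfied.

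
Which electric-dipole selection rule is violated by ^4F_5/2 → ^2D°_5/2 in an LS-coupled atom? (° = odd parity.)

Initial level: S=3/2, L=3, J=5/2, parity even. Final level: S=1/2, L=2, J=5/2, parity odd.
Parity must change: even → odd — ✓.
ΔS = 0: S: 3/2 → 1/2 — ✗.
ΔL = 0, ±1 (not L=0↔0): L: 3 → 2, ΔL = -1 — ✓.
ΔJ = 0, ±1 (not J=0↔0): J: 5/2 → 5/2, ΔJ = +0 — ✓.

the ΔS = 0 rule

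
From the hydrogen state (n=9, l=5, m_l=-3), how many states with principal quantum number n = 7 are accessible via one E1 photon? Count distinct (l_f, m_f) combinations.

E1 requires Δl = ±1, so l_f ∈ {4, 6}; with 0 ≤ l_f ≤ n_f−1 = 6, the allowed l_f values are {4, 6}.
For l_f = 4: m_f ∈ {m_i−1, m_i, m_i+1} ∩ [−4, 4] = {-4, -3, -2} → 3 states.
For l_f = 6: m_f ∈ {m_i−1, m_i, m_i+1} ∩ [−6, 6] = {-4, -3, -2} → 3 states.
Total: 6.

6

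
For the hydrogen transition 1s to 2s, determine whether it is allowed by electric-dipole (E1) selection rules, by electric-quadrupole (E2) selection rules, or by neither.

Δl = 0 − 0 = +0; l_i + l_f = 0.
E1 (Δl = ±1): not satisfied.
E2 (Δl = 0,±2, l_i+l_f ≥ 2): not satisfied.

neither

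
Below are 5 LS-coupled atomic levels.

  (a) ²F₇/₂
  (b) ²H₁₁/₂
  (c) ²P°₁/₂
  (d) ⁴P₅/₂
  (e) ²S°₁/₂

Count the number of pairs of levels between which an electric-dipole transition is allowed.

(a)–(b): forbidden (parity, ΔL, ΔJ).
(a)–(c): forbidden (ΔL, ΔJ).
(a)–(d): forbidden (parity, ΔS, ΔL).
(a)–(e): forbidden (ΔL, ΔJ).
(b)–(c): forbidden (ΔL, ΔJ).
(b)–(d): forbidden (parity, ΔS, ΔL, ΔJ).
(b)–(e): forbidden (ΔL, ΔJ).
(c)–(d): forbidden (ΔS, ΔJ).
(c)–(e): forbidden (parity).
(d)–(e): forbidden (ΔS, ΔJ).
Allowed pairs: 0 of 10.

0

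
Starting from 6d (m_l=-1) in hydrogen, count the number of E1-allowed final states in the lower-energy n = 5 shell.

E1 requires Δl = ±1, so l_f ∈ {1, 3}; with 0 ≤ l_f ≤ n_f−1 = 4, the allowed l_f values are {1, 3}.
For l_f = 1: m_f ∈ {m_i−1, m_i, m_i+1} ∩ [−1, 1] = {-1, 0} → 2 states.
For l_f = 3: m_f ∈ {m_i−1, m_i, m_i+1} ∩ [−3, 3] = {-2, -1, 0} → 3 states.
Total: 5.

5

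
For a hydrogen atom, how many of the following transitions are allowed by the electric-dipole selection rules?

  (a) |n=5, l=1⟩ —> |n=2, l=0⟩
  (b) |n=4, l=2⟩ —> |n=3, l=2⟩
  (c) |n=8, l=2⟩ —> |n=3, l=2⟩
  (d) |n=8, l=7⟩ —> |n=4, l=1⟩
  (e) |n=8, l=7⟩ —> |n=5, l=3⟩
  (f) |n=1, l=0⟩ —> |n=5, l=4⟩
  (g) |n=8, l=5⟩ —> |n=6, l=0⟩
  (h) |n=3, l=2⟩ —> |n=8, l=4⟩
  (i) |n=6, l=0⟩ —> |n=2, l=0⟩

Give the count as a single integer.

1

(a) allowed
(b) forbidden — Δl = +0 (E1 requires Δl = ±1)
(c) forbidden — Δl = +0 (E1 requires Δl = ±1)
(d) forbidden — Δl = -6 (E1 requires Δl = ±1)
(e) forbidden — Δl = -4 (E1 requires Δl = ±1)
(f) forbidden — Δl = +4 (E1 requires Δl = ±1)
(g) forbidden — Δl = -5 (E1 requires Δl = ±1)
(h) forbidden — Δl = +2 (E1 requires Δl = ±1)
(i) forbidden — Δl = +0 (E1 requires Δl = ±1)
Total allowed: 1 of 9.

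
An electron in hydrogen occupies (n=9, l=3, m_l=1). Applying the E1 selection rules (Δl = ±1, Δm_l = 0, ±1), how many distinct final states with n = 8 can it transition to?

6

E1 requires Δl = ±1, so l_f ∈ {2, 4}; with 0 ≤ l_f ≤ n_f−1 = 7, the allowed l_f values are {2, 4}.
For l_f = 2: m_f ∈ {m_i−1, m_i, m_i+1} ∩ [−2, 2] = {0, 1, 2} → 3 states.
For l_f = 4: m_f ∈ {m_i−1, m_i, m_i+1} ∩ [−4, 4] = {0, 1, 2} → 3 states.
Total: 6.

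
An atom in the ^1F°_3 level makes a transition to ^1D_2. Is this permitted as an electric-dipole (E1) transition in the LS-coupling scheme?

allowed

ΔJ = 0, ±1 (not J=0↔0): J: 3 → 2, ΔJ = -1 — ✓.
ΔS = 0: S: 0 → 0 — ✓.
ΔL = 0, ±1 (not L=0↔0): L: 3 → 2, ΔL = -1 — ✓.
Parity must change: odd → even — ✓.
All four E1 rules are satisfied.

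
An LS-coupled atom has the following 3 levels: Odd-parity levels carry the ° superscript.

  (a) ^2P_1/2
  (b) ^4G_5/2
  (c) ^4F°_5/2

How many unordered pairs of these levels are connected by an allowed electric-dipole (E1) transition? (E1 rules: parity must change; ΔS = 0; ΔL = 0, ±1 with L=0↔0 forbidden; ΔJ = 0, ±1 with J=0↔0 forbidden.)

(a)–(b): forbidden (parity, ΔS, ΔL, ΔJ).
(a)–(c): forbidden (ΔS, ΔL, ΔJ).
(b)–(c): allowed.
Allowed pairs: 1 of 3.

1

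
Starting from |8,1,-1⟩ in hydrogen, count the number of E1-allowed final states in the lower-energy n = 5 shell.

E1 requires Δl = ±1, so l_f ∈ {0, 2}; with 0 ≤ l_f ≤ n_f−1 = 4, the allowed l_f values are {0, 2}.
For l_f = 0: m_f ∈ {m_i−1, m_i, m_i+1} ∩ [−0, 0] = {0} → 1 state.
For l_f = 2: m_f ∈ {m_i−1, m_i, m_i+1} ∩ [−2, 2] = {-2, -1, 0} → 3 states.
Total: 4.

4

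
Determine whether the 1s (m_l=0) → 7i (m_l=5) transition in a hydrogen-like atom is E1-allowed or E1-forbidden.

forbidden

l: 0 → 6 (Δl = +6). Δl = ±1 fails.
m_l: 0 → 5 (Δm_l = +5). |Δm_l| ≤ 1 fails.
The transition is electric-dipole forbidden.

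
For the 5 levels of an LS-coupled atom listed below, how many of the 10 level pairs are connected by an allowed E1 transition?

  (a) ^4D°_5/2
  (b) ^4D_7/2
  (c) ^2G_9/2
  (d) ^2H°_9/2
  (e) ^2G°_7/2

3

(a)–(b): allowed.
(a)–(c): forbidden (ΔS, ΔL, ΔJ).
(a)–(d): forbidden (parity, ΔS, ΔL, ΔJ).
(a)–(e): forbidden (parity, ΔS, ΔL).
(b)–(c): forbidden (parity, ΔS, ΔL).
(b)–(d): forbidden (ΔS, ΔL).
(b)–(e): forbidden (ΔS, ΔL).
(c)–(d): allowed.
(c)–(e): allowed.
(d)–(e): forbidden (parity).
Allowed pairs: 3 of 10.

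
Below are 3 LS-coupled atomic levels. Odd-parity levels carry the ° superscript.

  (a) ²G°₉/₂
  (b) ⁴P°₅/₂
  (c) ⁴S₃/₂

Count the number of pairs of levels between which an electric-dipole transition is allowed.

1

(a)–(b): forbidden (parity, ΔS, ΔL, ΔJ).
(a)–(c): forbidden (ΔS, ΔL, ΔJ).
(b)–(c): allowed.
Allowed pairs: 1 of 3.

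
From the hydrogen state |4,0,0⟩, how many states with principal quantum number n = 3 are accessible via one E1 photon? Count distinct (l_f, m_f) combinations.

E1 requires Δl = ±1, so l_f ∈ {-1, 1}; with 0 ≤ l_f ≤ n_f−1 = 2, the allowed l_f values are {1}.
For l_f = 1: m_f ∈ {m_i−1, m_i, m_i+1} ∩ [−1, 1] = {-1, 0, 1} → 3 states.
Total: 3.

3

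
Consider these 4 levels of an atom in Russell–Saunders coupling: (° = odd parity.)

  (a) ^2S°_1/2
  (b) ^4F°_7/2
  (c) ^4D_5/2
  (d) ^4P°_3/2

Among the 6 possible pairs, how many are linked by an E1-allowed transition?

2

(a)–(b): forbidden (parity, ΔS, ΔL, ΔJ).
(a)–(c): forbidden (ΔS, ΔL, ΔJ).
(a)–(d): forbidden (parity, ΔS).
(b)–(c): allowed.
(b)–(d): forbidden (parity, ΔL, ΔJ).
(c)–(d): allowed.
Allowed pairs: 2 of 6.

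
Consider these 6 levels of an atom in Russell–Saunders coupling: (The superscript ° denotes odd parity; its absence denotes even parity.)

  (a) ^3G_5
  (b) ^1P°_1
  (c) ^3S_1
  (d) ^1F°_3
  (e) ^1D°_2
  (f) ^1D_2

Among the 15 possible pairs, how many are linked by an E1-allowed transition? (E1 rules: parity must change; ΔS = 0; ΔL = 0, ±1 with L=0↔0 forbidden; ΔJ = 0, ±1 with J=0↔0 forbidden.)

3

(a)–(b): forbidden (ΔS, ΔL, ΔJ).
(a)–(c): forbidden (parity, ΔL, ΔJ).
(a)–(d): forbidden (ΔS, ΔJ).
(a)–(e): forbidden (ΔS, ΔL, ΔJ).
(a)–(f): forbidden (parity, ΔS, ΔL, ΔJ).
(b)–(c): forbidden (ΔS).
(b)–(d): forbidden (parity, ΔL, ΔJ).
(b)–(e): forbidden (parity).
(b)–(f): allowed.
(c)–(d): forbidden (ΔS, ΔL, ΔJ).
(c)–(e): forbidden (ΔS, ΔL).
(c)–(f): forbidden (parity, ΔS, ΔL).
(d)–(e): forbidden (parity).
(d)–(f): allowed.
(e)–(f): allowed.
Allowed pairs: 3 of 15.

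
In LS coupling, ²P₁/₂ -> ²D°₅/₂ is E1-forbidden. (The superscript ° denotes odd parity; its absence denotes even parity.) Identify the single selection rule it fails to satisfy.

the ΔJ = 0, ±1 rule

Reading off the term symbols: S 1/2→1/2, L 1→2, J 1/2→5/2, parity even→odd.
ΔS = 0: S: 1/2 → 1/2 — ✓.
ΔL = 0, ±1 (not L=0↔0): L: 1 → 2, ΔL = +1 — ✓.
Parity must change: even → odd — ✓.
ΔJ = 0, ±1 (not J=0↔0): J: 1/2 → 5/2, ΔJ = +2 — ✗.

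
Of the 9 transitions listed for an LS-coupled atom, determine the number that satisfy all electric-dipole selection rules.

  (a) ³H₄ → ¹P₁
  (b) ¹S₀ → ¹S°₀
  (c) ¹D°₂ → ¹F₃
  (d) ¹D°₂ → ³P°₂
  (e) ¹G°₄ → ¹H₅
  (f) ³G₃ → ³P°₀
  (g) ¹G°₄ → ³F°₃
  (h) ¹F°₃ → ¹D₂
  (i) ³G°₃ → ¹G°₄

3

(a) forbidden (parity, ΔS, ΔL, ΔJ fail)
(b) forbidden (ΔL, ΔJ fail)
(c) allowed
(d) forbidden (parity, ΔS fail)
(e) allowed
(f) forbidden (ΔL, ΔJ fail)
(g) forbidden (parity, ΔS fail)
(h) allowed
(i) forbidden (parity, ΔS fail)
Total allowed: 3 of 9.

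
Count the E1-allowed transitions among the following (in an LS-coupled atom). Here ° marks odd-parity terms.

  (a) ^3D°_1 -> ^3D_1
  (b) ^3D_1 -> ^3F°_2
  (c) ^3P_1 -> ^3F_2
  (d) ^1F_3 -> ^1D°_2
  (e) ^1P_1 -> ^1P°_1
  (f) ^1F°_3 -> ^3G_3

(a) allowed
(b) allowed
(c) forbidden (parity, ΔL fail)
(d) allowed
(e) allowed
(f) forbidden (ΔS fails)
Total allowed: 4 of 6.

4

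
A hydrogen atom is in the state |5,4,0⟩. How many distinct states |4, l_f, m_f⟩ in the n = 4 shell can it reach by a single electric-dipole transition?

E1 requires Δl = ±1, so l_f ∈ {3, 5}; with 0 ≤ l_f ≤ n_f−1 = 3, the allowed l_f values are {3}.
For l_f = 3: m_f ∈ {m_i−1, m_i, m_i+1} ∩ [−3, 3] = {-1, 0, 1} → 3 states.
Total: 3.

3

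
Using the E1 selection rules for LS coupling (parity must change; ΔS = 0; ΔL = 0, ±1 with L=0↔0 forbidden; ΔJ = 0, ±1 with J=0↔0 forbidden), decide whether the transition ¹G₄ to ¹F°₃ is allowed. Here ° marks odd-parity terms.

allowed

Initial level: S=0, L=4, J=4, parity even. Final level: S=0, L=3, J=3, parity odd.
ΔS = 0: S: 0 → 0 — passes.
ΔL = 0, ±1 (not L=0↔0): L: 4 → 3, ΔL = -1 — passes.
Parity must change: even → odd — passes.
ΔJ = 0, ±1 (not J=0↔0): J: 4 → 3, ΔJ = -1 — passes.
All four E1 rules are satisfied.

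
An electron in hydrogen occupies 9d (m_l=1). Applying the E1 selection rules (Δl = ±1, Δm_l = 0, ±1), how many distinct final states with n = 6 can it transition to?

E1 requires Δl = ±1, so l_f ∈ {1, 3}; with 0 ≤ l_f ≤ n_f−1 = 5, the allowed l_f values are {1, 3}.
For l_f = 1: m_f ∈ {m_i−1, m_i, m_i+1} ∩ [−1, 1] = {0, 1} → 2 states.
For l_f = 3: m_f ∈ {m_i−1, m_i, m_i+1} ∩ [−3, 3] = {0, 1, 2} → 3 states.
Total: 5.

5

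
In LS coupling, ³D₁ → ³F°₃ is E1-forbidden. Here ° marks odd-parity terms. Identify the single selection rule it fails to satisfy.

Reading off the term symbols: S 1→1, L 2→3, J 1→3, parity even→odd.
Parity must change: even → odd — passes.
ΔS = 0: S: 1 → 1 — passes.
ΔL = 0, ±1 (not L=0↔0): L: 2 → 3, ΔL = +1 — passes.
ΔJ = 0, ±1 (not J=0↔0): J: 1 → 3, ΔJ = +2 — fails.

the ΔJ = 0, ±1 rule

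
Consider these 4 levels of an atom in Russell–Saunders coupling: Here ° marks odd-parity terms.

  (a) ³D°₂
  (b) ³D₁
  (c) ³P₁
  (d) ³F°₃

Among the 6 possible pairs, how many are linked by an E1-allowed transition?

2

(a)–(b): allowed.
(a)–(c): allowed.
(a)–(d): forbidden (parity).
(b)–(c): forbidden (parity).
(b)–(d): forbidden (ΔJ).
(c)–(d): forbidden (ΔL, ΔJ).
Allowed pairs: 2 of 6.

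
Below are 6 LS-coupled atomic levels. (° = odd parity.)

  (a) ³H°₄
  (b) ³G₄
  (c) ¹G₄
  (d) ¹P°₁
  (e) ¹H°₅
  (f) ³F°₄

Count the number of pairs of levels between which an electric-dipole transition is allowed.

3

(a)–(b): allowed.
(a)–(c): forbidden (ΔS).
(a)–(d): forbidden (parity, ΔS, ΔL, ΔJ).
(a)–(e): forbidden (parity, ΔS).
(a)–(f): forbidden (parity, ΔL).
(b)–(c): forbidden (parity, ΔS).
(b)–(d): forbidden (ΔS, ΔL, ΔJ).
(b)–(e): forbidden (ΔS).
(b)–(f): allowed.
(c)–(d): forbidden (ΔL, ΔJ).
(c)–(e): allowed.
(c)–(f): forbidden (ΔS).
(d)–(e): forbidden (parity, ΔL, ΔJ).
(d)–(f): forbidden (parity, ΔS, ΔL, ΔJ).
(e)–(f): forbidden (parity, ΔS, ΔL).
Allowed pairs: 3 of 15.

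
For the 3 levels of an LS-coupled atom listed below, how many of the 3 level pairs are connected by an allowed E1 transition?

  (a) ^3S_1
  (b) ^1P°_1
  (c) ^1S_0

(a)–(b): forbidden (ΔS).
(a)–(c): forbidden (parity, ΔS, ΔL).
(b)–(c): allowed.
Allowed pairs: 1 of 3.

1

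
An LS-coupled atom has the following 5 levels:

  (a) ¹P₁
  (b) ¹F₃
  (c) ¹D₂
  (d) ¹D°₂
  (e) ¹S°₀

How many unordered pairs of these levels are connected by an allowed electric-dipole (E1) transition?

4

(a)–(b): forbidden (parity, ΔL, ΔJ).
(a)–(c): forbidden (parity).
(a)–(d): allowed.
(a)–(e): allowed.
(b)–(c): forbidden (parity).
(b)–(d): allowed.
(b)–(e): forbidden (ΔL, ΔJ).
(c)–(d): allowed.
(c)–(e): forbidden (ΔL, ΔJ).
(d)–(e): forbidden (parity, ΔL, ΔJ).
Allowed pairs: 4 of 10.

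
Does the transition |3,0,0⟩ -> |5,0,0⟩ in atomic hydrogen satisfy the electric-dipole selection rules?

Δl = 0 − 0 = +0; the E1 rule Δl = ±1 is violated.
Δm_l = 0 − (0) = +0. E1 requires Δm_l = 0, ±1: satisfied.
The transition is electric-dipole forbidden.

forbidden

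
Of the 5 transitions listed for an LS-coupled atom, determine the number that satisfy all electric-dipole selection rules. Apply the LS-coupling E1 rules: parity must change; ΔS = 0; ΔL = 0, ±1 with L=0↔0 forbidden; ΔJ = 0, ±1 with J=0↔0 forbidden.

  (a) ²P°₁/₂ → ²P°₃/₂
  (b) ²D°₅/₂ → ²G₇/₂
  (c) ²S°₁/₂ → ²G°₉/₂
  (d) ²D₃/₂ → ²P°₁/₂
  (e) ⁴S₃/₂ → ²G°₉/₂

(a) forbidden (parity fails)
(b) forbidden (ΔL fails)
(c) forbidden (parity, ΔL, ΔJ fail)
(d) allowed
(e) forbidden (ΔS, ΔL, ΔJ fail)
Total allowed: 1 of 5.

1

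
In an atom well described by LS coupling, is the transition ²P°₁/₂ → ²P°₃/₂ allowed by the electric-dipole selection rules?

Parity must change: odd → odd — violated.
ΔS = 0: S: 1/2 → 1/2 — satisfied.
ΔL = 0, ±1 (not L=0↔0): L: 1 → 1, ΔL = +0 — satisfied.
ΔJ = 0, ±1 (not J=0↔0): J: 1/2 → 3/2, ΔJ = +1 — satisfied.
Rule(s) violated: parity.

forbidden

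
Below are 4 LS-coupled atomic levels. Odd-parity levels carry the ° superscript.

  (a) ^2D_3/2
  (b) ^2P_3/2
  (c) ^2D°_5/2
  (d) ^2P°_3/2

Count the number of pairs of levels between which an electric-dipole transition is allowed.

(a)–(b): forbidden (parity).
(a)–(c): allowed.
(a)–(d): allowed.
(b)–(c): allowed.
(b)–(d): allowed.
(c)–(d): forbidden (parity).
Allowed pairs: 4 of 6.

4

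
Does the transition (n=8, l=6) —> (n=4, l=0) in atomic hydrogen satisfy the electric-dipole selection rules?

forbidden

Initial l = 6, final l = 0, so Δl = -6. E1 requires Δl = ±1: violated.
The transition is electric-dipole forbidden.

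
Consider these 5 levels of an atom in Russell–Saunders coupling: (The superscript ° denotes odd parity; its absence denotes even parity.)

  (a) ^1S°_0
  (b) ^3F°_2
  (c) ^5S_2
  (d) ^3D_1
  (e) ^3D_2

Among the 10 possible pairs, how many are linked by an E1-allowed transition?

(a)–(b): forbidden (parity, ΔS, ΔL, ΔJ).
(a)–(c): forbidden (ΔS, ΔL, ΔJ).
(a)–(d): forbidden (ΔS, ΔL).
(a)–(e): forbidden (ΔS, ΔL, ΔJ).
(b)–(c): forbidden (ΔS, ΔL).
(b)–(d): allowed.
(b)–(e): allowed.
(c)–(d): forbidden (parity, ΔS, ΔL).
(c)–(e): forbidden (parity, ΔS, ΔL).
(d)–(e): forbidden (parity).
Allowed pairs: 2 of 10.

2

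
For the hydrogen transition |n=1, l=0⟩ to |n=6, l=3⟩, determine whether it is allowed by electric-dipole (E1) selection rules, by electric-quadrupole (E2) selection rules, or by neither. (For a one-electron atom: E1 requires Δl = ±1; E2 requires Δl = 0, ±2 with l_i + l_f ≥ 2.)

neither

Δl = 3 − 0 = +3; l_i + l_f = 3.
E1 (Δl = ±1): not satisfied.
E2 (Δl = 0,±2, l_i+l_f ≥ 2): not satisfied.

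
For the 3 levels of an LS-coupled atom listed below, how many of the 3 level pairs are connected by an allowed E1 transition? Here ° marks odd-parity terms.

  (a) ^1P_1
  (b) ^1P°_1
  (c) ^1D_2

2

(a)–(b): allowed.
(a)–(c): forbidden (parity).
(b)–(c): allowed.
Allowed pairs: 2 of 3.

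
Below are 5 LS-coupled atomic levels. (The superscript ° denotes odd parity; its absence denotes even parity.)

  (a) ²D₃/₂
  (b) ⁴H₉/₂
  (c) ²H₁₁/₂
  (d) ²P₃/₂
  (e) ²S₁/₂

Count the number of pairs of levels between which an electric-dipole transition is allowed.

(a)–(b): forbidden (parity, ΔS, ΔL, ΔJ).
(a)–(c): forbidden (parity, ΔL, ΔJ).
(a)–(d): forbidden (parity).
(a)–(e): forbidden (parity, ΔL).
(b)–(c): forbidden (parity, ΔS).
(b)–(d): forbidden (parity, ΔS, ΔL, ΔJ).
(b)–(e): forbidden (parity, ΔS, ΔL, ΔJ).
(c)–(d): forbidden (parity, ΔL, ΔJ).
(c)–(e): forbidden (parity, ΔL, ΔJ).
(d)–(e): forbidden (parity).
Allowed pairs: 0 of 10.

0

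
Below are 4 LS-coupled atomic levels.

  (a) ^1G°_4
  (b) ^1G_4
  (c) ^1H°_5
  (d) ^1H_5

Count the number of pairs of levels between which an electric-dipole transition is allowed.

(a)–(b): allowed.
(a)–(c): forbidden (parity).
(a)–(d): allowed.
(b)–(c): allowed.
(b)–(d): forbidden (parity).
(c)–(d): allowed.
Allowed pairs: 4 of 6.

4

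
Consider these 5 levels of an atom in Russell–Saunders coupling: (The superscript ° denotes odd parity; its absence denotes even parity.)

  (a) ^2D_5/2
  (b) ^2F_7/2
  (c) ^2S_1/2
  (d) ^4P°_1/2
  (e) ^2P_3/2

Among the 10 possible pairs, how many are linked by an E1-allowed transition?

(a)–(b): forbidden (parity).
(a)–(c): forbidden (parity, ΔL, ΔJ).
(a)–(d): forbidden (ΔS, ΔJ).
(a)–(e): forbidden (parity).
(b)–(c): forbidden (parity, ΔL, ΔJ).
(b)–(d): forbidden (ΔS, ΔL, ΔJ).
(b)–(e): forbidden (parity, ΔL, ΔJ).
(c)–(d): forbidden (ΔS).
(c)–(e): forbidden (parity).
(d)–(e): forbidden (ΔS).
Allowed pairs: 0 of 10.

0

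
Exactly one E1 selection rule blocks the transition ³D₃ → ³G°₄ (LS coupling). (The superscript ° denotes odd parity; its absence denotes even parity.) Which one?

the ΔL = 0, ±1 rule

ΔJ = 0, ±1 (not J=0↔0): J: 3 → 4, ΔJ = +1 — ✓.
Parity must change: even → odd — ✓.
ΔL = 0, ±1 (not L=0↔0): L: 2 → 4, ΔL = +2 — ✗.
ΔS = 0: S: 1 → 1 — ✓.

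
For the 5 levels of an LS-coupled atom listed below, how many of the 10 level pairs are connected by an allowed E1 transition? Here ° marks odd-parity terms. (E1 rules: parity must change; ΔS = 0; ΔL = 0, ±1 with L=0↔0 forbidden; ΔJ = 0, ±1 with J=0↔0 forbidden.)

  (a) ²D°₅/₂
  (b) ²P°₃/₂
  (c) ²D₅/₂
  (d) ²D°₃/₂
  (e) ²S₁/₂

4

(a)–(b): forbidden (parity).
(a)–(c): allowed.
(a)–(d): forbidden (parity).
(a)–(e): forbidden (ΔL, ΔJ).
(b)–(c): allowed.
(b)–(d): forbidden (parity).
(b)–(e): allowed.
(c)–(d): allowed.
(c)–(e): forbidden (parity, ΔL, ΔJ).
(d)–(e): forbidden (ΔL).
Allowed pairs: 4 of 10.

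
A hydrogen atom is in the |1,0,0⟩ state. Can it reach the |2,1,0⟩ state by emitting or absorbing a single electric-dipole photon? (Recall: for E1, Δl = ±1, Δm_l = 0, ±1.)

Initial l = 0, final l = 1, so Δl = +1. E1 requires Δl = ±1: ok.
Δm_l = 0 − (0) = +0. E1 requires Δm_l = 0, ±1: ok.
All E1 selection rules are satisfied.

allowed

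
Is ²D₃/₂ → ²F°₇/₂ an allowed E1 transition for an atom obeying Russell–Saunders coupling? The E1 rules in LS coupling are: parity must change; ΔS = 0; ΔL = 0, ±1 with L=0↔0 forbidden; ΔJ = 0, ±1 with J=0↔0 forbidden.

Parity must change: even → odd — ok.
ΔS = 0: S: 1/2 → 1/2 — ok.
ΔL = 0, ±1 (not L=0↔0): L: 2 → 3, ΔL = +1 — ok.
ΔJ = 0, ±1 (not J=0↔0): J: 3/2 → 7/2, ΔJ = +2 — fails.
Rule(s) violated: ΔJ.

forbidden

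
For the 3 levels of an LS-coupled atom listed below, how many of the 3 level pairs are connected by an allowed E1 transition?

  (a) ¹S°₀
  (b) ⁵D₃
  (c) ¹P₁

1

(a)–(b): forbidden (ΔS, ΔL, ΔJ).
(a)–(c): allowed.
(b)–(c): forbidden (parity, ΔS, ΔJ).
Allowed pairs: 1 of 3.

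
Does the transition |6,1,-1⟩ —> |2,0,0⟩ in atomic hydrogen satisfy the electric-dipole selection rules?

l: 1 → 0 (Δl = -1). Δl = ±1 ok.
m_l: -1 → 0 (Δm_l = +1). |Δm_l| ≤ 1 ok.
All E1 selection rules are satisfied.

allowed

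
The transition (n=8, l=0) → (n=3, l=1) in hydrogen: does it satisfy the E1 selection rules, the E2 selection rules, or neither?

E1

Δl = 1 − 0 = +1; l_i + l_f = 1.
E1 (Δl = ±1): satisfied.
E2 (Δl = 0,±2, l_i+l_f ≥ 2): not satisfied.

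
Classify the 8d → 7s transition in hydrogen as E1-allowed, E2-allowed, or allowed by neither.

E2

Δl = 0 − 2 = -2; l_i + l_f = 2.
E1 (Δl = ±1): not satisfied.
E2 (Δl = 0,±2, l_i+l_f ≥ 2): satisfied.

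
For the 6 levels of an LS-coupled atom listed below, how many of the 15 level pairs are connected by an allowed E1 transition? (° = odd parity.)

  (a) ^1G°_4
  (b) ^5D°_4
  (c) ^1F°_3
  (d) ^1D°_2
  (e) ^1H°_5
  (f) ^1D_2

(a)–(b): forbidden (parity, ΔS, ΔL).
(a)–(c): forbidden (parity).
(a)–(d): forbidden (parity, ΔL, ΔJ).
(a)–(e): forbidden (parity).
(a)–(f): forbidden (ΔL, ΔJ).
(b)–(c): forbidden (parity, ΔS).
(b)–(d): forbidden (parity, ΔS, ΔJ).
(b)–(e): forbidden (parity, ΔS, ΔL).
(b)–(f): forbidden (ΔS, ΔJ).
(c)–(d): forbidden (parity).
(c)–(e): forbidden (parity, ΔL, ΔJ).
(c)–(f): allowed.
(d)–(e): forbidden (parity, ΔL, ΔJ).
(d)–(f): allowed.
(e)–(f): forbidden (ΔL, ΔJ).
Allowed pairs: 2 of 15.

2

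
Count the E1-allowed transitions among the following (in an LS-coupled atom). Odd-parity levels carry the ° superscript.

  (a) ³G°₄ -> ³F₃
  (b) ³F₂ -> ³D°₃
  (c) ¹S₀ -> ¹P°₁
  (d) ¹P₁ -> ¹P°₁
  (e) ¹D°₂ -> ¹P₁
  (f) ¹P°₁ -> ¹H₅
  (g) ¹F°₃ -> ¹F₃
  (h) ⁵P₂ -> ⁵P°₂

(a) allowed
(b) allowed
(c) allowed
(d) allowed
(e) allowed
(f) forbidden (ΔL, ΔJ fail)
(g) allowed
(h) allowed
Total allowed: 7 of 8.

7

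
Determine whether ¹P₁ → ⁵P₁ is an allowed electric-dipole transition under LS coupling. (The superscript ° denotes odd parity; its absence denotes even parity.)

forbidden

Parity must change: even → even — fails.
ΔS = 0: S: 0 → 2 — fails.
ΔL = 0, ±1 (not L=0↔0): L: 1 → 1, ΔL = +0 — ok.
ΔJ = 0, ±1 (not J=0↔0): J: 1 → 1, ΔJ = +0 — ok.
Rule(s) violated: parity, ΔS.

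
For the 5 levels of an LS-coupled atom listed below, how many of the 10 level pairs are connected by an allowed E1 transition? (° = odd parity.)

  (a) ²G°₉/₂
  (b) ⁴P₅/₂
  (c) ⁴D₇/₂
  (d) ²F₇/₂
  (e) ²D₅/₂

1

(a)–(b): forbidden (ΔS, ΔL, ΔJ).
(a)–(c): forbidden (ΔS, ΔL).
(a)–(d): allowed.
(a)–(e): forbidden (ΔL, ΔJ).
(b)–(c): forbidden (parity).
(b)–(d): forbidden (parity, ΔS, ΔL).
(b)–(e): forbidden (parity, ΔS).
(c)–(d): forbidden (parity, ΔS).
(c)–(e): forbidden (parity, ΔS).
(d)–(e): forbidden (parity).
Allowed pairs: 1 of 10.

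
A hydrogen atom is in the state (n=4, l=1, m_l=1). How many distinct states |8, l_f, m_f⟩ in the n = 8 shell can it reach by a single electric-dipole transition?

E1 requires Δl = ±1, so l_f ∈ {0, 2}; with 0 ≤ l_f ≤ n_f−1 = 7, the allowed l_f values are {0, 2}.
For l_f = 0: m_f ∈ {m_i−1, m_i, m_i+1} ∩ [−0, 0] = {0} → 1 state.
For l_f = 2: m_f ∈ {m_i−1, m_i, m_i+1} ∩ [−2, 2] = {0, 1, 2} → 3 states.
Total: 4.

4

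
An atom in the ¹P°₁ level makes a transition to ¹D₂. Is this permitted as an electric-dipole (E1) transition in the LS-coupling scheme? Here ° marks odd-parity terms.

allowed

ΔS = 0: S: 0 → 0 — ✓.
ΔL = 0, ±1 (not L=0↔0): L: 1 → 2, ΔL = +1 — ✓.
ΔJ = 0, ±1 (not J=0↔0): J: 1 → 2, ΔJ = +1 — ✓.
Parity must change: odd → even — ✓.
All four E1 rules are satisfied.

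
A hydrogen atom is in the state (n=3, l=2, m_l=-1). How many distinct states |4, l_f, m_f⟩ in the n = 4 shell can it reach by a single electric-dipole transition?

5

E1 requires Δl = ±1, so l_f ∈ {1, 3}; with 0 ≤ l_f ≤ n_f−1 = 3, the allowed l_f values are {1, 3}.
For l_f = 1: m_f ∈ {m_i−1, m_i, m_i+1} ∩ [−1, 1] = {-1, 0} → 2 states.
For l_f = 3: m_f ∈ {m_i−1, m_i, m_i+1} ∩ [−3, 3] = {-2, -1, 0} → 3 states.
Total: 5.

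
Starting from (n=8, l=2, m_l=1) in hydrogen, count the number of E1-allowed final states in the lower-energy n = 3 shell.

E1 requires Δl = ±1, so l_f ∈ {1, 3}; with 0 ≤ l_f ≤ n_f−1 = 2, the allowed l_f values are {1}.
For l_f = 1: m_f ∈ {m_i−1, m_i, m_i+1} ∩ [−1, 1] = {0, 1} → 2 states.
Total: 2.

2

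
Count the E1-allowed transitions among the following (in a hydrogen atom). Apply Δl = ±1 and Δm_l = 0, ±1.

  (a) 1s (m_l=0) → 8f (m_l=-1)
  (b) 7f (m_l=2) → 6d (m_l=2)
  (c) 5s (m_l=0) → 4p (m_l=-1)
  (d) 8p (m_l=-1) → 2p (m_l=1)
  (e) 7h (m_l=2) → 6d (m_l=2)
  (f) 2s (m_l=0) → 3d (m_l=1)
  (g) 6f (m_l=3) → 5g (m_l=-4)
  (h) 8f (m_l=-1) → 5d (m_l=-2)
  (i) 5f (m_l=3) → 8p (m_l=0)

(a) forbidden — Δl = +3 (E1 requires Δl = ±1)
(b) allowed
(c) allowed
(d) forbidden — Δl = +0 (E1 requires Δl = ±1); Δm_l = +2 (E1 requires Δm_l = 0, ±1)
(e) forbidden — Δl = -3 (E1 requires Δl = ±1)
(f) forbidden — Δl = +2 (E1 requires Δl = ±1)
(g) forbidden — Δm_l = -7 (E1 requires Δm_l = 0, ±1)
(h) allowed
(i) forbidden — Δl = -2 (E1 requires Δl = ±1); Δm_l = -3 (E1 requires Δm_l = 0, ±1)
Total allowed: 3 of 9.

3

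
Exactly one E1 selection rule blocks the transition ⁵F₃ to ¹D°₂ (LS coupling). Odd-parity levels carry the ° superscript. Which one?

Initial level: S=2, L=3, J=3, parity even. Final level: S=0, L=2, J=2, parity odd.
Parity must change: even → odd — passes.
ΔS = 0: S: 2 → 0 — fails.
ΔL = 0, ±1 (not L=0↔0): L: 3 → 2, ΔL = -1 — passes.
ΔJ = 0, ±1 (not J=0↔0): J: 3 → 2, ΔJ = -1 — passes.

the ΔS = 0 rule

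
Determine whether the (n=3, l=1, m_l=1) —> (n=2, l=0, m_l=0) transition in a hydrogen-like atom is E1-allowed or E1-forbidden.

allowed

Δl = 0 − 1 = -1; the E1 rule Δl = ±1 is ok.
m_l: 1 → 0 (Δm_l = -1). |Δm_l| ≤ 1 ok.
All E1 selection rules are satisfied.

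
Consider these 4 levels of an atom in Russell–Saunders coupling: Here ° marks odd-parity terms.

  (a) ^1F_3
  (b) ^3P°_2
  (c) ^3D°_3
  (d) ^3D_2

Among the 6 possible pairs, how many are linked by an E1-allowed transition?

(a)–(b): forbidden (ΔS, ΔL).
(a)–(c): forbidden (ΔS).
(a)–(d): forbidden (parity, ΔS).
(b)–(c): forbidden (parity).
(b)–(d): allowed.
(c)–(d): allowed.
Allowed pairs: 2 of 6.

2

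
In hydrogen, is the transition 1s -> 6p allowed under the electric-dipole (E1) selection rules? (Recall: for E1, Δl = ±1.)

l: 0 → 1 (Δl = +1). Δl = ±1 satisfied.
All E1 selection rules are satisfied.

allowed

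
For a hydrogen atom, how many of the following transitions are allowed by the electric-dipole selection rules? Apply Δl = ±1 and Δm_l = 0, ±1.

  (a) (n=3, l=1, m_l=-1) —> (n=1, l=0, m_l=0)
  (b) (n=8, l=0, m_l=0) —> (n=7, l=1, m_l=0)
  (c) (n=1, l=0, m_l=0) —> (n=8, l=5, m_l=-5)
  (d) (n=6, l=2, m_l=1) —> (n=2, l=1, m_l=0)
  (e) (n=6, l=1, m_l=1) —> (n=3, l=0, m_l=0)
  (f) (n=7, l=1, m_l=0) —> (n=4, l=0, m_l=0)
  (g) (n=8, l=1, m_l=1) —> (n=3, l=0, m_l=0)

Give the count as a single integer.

(a) allowed
(b) allowed
(c) forbidden — Δl = +5 (E1 requires Δl = ±1); Δm_l = -5 (E1 requires Δm_l = 0, ±1)
(d) allowed
(e) allowed
(f) allowed
(g) allowed
Total allowed: 6 of 7.

6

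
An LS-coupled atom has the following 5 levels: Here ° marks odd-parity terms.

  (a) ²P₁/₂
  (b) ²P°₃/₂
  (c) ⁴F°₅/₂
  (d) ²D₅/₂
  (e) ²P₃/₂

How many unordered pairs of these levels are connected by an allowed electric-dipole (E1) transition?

3

(a)–(b): allowed.
(a)–(c): forbidden (ΔS, ΔL, ΔJ).
(a)–(d): forbidden (parity, ΔJ).
(a)–(e): forbidden (parity).
(b)–(c): forbidden (parity, ΔS, ΔL).
(b)–(d): allowed.
(b)–(e): allowed.
(c)–(d): forbidden (ΔS).
(c)–(e): forbidden (ΔS, ΔL).
(d)–(e): forbidden (parity).
Allowed pairs: 3 of 10.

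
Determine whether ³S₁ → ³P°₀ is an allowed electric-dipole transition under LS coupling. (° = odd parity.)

Reading off the term symbols: S 1→1, L 0→1, J 1→0, parity even→odd.
Parity must change: even → odd — ok.
ΔS = 0: S: 1 → 1 — ok.
ΔL = 0, ±1 (not L=0↔0): L: 0 → 1, ΔL = +1 — ok.
ΔJ = 0, ±1 (not J=0↔0): J: 1 → 0, ΔJ = -1 — ok.
All four E1 rules are satisfied.

allowed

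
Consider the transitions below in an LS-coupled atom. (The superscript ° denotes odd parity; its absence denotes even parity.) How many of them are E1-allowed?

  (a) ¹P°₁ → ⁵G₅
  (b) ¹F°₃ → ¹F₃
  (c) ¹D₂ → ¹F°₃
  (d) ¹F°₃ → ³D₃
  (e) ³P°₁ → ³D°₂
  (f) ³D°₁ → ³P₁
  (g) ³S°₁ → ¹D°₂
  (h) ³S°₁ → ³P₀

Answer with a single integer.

(a) forbidden (ΔS, ΔL, ΔJ fail)
(b) allowed
(c) allowed
(d) forbidden (ΔS fails)
(e) forbidden (parity fails)
(f) allowed
(g) forbidden (parity, ΔS, ΔL fail)
(h) allowed
Total allowed: 4 of 8.

4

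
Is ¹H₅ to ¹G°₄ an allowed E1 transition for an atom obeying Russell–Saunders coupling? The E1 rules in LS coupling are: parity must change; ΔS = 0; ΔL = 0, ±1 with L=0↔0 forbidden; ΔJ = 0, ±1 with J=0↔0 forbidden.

allowed

Reading off the term symbols: S 0→0, L 5→4, J 5→4, parity even→odd.
ΔJ = 0, ±1 (not J=0↔0): J: 5 → 4, ΔJ = -1 — satisfied.
ΔS = 0: S: 0 → 0 — satisfied.
ΔL = 0, ±1 (not L=0↔0): L: 5 → 4, ΔL = -1 — satisfied.
Parity must change: even → odd — satisfied.
All four E1 rules are satisfied.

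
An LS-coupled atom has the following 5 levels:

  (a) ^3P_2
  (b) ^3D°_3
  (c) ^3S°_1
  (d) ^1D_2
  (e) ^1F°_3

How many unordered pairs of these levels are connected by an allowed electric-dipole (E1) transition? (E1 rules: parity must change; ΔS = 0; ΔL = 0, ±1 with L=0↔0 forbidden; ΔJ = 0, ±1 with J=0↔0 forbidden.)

(a)–(b): allowed.
(a)–(c): allowed.
(a)–(d): forbidden (parity, ΔS).
(a)–(e): forbidden (ΔS, ΔL).
(b)–(c): forbidden (parity, ΔL, ΔJ).
(b)–(d): forbidden (ΔS).
(b)–(e): forbidden (parity, ΔS).
(c)–(d): forbidden (ΔS, ΔL).
(c)–(e): forbidden (parity, ΔS, ΔL, ΔJ).
(d)–(e): allowed.
Allowed pairs: 3 of 10.

3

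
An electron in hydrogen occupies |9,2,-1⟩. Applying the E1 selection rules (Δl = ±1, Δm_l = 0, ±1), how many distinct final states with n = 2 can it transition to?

E1 requires Δl = ±1, so l_f ∈ {1, 3}; with 0 ≤ l_f ≤ n_f−1 = 1, the allowed l_f values are {1}.
For l_f = 1: m_f ∈ {m_i−1, m_i, m_i+1} ∩ [−1, 1] = {-1, 0} → 2 states.
Total: 2.

2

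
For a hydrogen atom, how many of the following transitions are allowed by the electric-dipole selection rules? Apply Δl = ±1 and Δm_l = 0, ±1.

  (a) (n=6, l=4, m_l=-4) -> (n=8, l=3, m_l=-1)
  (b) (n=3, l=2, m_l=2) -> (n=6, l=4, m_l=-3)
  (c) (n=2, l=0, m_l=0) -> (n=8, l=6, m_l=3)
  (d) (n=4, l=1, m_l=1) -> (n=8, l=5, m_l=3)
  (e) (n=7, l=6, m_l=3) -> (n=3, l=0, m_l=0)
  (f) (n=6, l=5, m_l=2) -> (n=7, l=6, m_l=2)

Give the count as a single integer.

1

(a) forbidden — Δm_l = +3 (E1 requires Δm_l = 0, ±1)
(b) forbidden — Δl = +2 (E1 requires Δl = ±1); Δm_l = -5 (E1 requires Δm_l = 0, ±1)
(c) forbidden — Δl = +6 (E1 requires Δl = ±1); Δm_l = +3 (E1 requires Δm_l = 0, ±1)
(d) forbidden — Δl = +4 (E1 requires Δl = ±1); Δm_l = +2 (E1 requires Δm_l = 0, ±1)
(e) forbidden — Δl = -6 (E1 requires Δl = ±1); Δm_l = -3 (E1 requires Δm_l = 0, ±1)
(f) allowed
Total allowed: 1 of 6.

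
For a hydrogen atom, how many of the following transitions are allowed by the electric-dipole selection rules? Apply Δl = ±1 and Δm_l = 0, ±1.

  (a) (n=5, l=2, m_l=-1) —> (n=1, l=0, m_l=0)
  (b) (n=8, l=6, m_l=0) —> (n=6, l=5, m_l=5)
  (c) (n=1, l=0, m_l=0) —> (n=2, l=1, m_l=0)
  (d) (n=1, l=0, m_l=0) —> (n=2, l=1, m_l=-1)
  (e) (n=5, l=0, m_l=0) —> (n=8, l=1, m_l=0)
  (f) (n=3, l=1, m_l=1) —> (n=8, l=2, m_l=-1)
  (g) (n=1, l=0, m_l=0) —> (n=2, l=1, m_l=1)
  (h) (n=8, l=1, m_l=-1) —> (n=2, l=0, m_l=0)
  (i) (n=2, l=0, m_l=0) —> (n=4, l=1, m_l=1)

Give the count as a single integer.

(a) forbidden — Δl = -2 (E1 requires Δl = ±1)
(b) forbidden — Δm_l = +5 (E1 requires Δm_l = 0, ±1)
(c) allowed
(d) allowed
(e) allowed
(f) forbidden — Δm_l = -2 (E1 requires Δm_l = 0, ±1)
(g) allowed
(h) allowed
(i) allowed
Total allowed: 6 of 9.

6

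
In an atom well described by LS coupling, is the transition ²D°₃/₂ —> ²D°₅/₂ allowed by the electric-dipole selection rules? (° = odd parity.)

forbidden

ΔL = 0, ±1 (not L=0↔0): L: 2 → 2, ΔL = +0 — passes.
ΔS = 0: S: 1/2 → 1/2 — passes.
Parity must change: odd → odd — fails.
ΔJ = 0, ±1 (not J=0↔0): J: 3/2 → 5/2, ΔJ = +1 — passes.
Rule(s) violated: parity.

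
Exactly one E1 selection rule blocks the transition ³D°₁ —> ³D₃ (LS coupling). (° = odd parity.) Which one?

the ΔJ = 0, ±1 rule

ΔL = 0, ±1 (not L=0↔0): L: 2 → 2, ΔL = +0 — satisfied.
ΔS = 0: S: 1 → 1 — satisfied.
Parity must change: odd → even — satisfied.
ΔJ = 0, ±1 (not J=0↔0): J: 1 → 3, ΔJ = +2 — violated.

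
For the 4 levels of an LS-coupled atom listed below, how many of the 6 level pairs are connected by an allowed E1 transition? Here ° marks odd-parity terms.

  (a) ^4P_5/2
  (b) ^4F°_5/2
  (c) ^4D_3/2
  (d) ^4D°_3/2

(a)–(b): forbidden (ΔL).
(a)–(c): forbidden (parity).
(a)–(d): allowed.
(b)–(c): allowed.
(b)–(d): forbidden (parity).
(c)–(d): allowed.
Allowed pairs: 3 of 6.

3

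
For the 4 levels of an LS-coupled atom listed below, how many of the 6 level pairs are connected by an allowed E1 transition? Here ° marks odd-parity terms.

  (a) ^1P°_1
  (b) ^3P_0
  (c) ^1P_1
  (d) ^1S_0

2

(a)–(b): forbidden (ΔS).
(a)–(c): allowed.
(a)–(d): allowed.
(b)–(c): forbidden (parity, ΔS).
(b)–(d): forbidden (parity, ΔS, ΔJ).
(c)–(d): forbidden (parity).
Allowed pairs: 2 of 6.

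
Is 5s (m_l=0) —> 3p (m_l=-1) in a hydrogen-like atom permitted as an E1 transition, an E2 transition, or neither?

Δl = 1 − 0 = +1; l_i + l_f = 1.
Δm_l = -1.
E1 (Δl = ±1, |Δm_l| ≤ 1): satisfied.
E2 (Δl = 0,±2, l_i+l_f ≥ 2, |Δm_l| ≤ 2): not satisfied.

E1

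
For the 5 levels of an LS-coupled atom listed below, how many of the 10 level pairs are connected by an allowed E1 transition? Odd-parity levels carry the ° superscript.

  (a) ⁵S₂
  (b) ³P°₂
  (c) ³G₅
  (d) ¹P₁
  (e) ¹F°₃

(a)–(b): forbidden (ΔS).
(a)–(c): forbidden (parity, ΔS, ΔL, ΔJ).
(a)–(d): forbidden (parity, ΔS).
(a)–(e): forbidden (ΔS, ΔL).
(b)–(c): forbidden (ΔL, ΔJ).
(b)–(d): forbidden (ΔS).
(b)–(e): forbidden (parity, ΔS, ΔL).
(c)–(d): forbidden (parity, ΔS, ΔL, ΔJ).
(c)–(e): forbidden (ΔS, ΔJ).
(d)–(e): forbidden (ΔL, ΔJ).
Allowed pairs: 0 of 10.

0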